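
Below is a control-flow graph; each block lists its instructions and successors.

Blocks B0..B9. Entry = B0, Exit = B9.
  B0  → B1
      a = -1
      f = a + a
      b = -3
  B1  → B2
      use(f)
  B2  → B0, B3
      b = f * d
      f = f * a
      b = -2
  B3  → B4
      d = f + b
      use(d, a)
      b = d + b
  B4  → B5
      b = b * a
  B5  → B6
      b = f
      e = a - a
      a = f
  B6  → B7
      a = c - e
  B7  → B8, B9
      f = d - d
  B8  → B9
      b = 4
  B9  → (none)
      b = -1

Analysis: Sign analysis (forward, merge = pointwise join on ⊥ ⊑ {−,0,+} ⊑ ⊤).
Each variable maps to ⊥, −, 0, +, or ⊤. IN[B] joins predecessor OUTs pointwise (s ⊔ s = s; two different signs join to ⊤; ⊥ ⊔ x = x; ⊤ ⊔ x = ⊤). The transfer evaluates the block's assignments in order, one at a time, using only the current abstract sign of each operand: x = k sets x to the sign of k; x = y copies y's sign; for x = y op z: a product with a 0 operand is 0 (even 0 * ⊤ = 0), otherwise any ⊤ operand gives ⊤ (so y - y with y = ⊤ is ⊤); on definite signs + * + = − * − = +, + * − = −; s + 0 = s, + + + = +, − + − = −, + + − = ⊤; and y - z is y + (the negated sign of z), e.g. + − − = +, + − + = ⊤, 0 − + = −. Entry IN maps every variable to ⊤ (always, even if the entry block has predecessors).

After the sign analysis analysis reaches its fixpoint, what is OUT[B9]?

Converged values:
  B0:  IN=(all ⊤)  OUT={a:-, b:-, f:-; rest ⊤}
  B1:  IN={a:-, b:-, f:-; rest ⊤}  OUT={a:-, b:-, f:-; rest ⊤}
  B2:  IN={a:-, b:-, f:-; rest ⊤}  OUT={a:-, b:-, f:+; rest ⊤}
  B3:  IN={a:-, b:-, f:+; rest ⊤}  OUT={a:-, f:+; rest ⊤}
  B4:  IN={a:-, f:+; rest ⊤}  OUT={a:-, f:+; rest ⊤}
  B5:  IN={a:-, f:+; rest ⊤}  OUT={a:+, b:+, f:+; rest ⊤}
  B6:  IN={a:+, b:+, f:+; rest ⊤}  OUT={b:+, f:+; rest ⊤}
  B7:  IN={b:+, f:+; rest ⊤}  OUT={b:+; rest ⊤}
  B8:  IN={b:+; rest ⊤}  OUT={b:+; rest ⊤}
  B9:  IN={b:+; rest ⊤}  OUT={b:-; rest ⊤}

Merge at B9: IN[B9] = OUT[B7] ⊔ OUT[B8] = {a: ⊤, b: +, c: ⊤, d: ⊤, e: ⊤, f: ⊤}
Applying B9's transfer function to that IN value gives OUT[B9] (row B9 above).

Answer: {a: ⊤, b: -, c: ⊤, d: ⊤, e: ⊤, f: ⊤}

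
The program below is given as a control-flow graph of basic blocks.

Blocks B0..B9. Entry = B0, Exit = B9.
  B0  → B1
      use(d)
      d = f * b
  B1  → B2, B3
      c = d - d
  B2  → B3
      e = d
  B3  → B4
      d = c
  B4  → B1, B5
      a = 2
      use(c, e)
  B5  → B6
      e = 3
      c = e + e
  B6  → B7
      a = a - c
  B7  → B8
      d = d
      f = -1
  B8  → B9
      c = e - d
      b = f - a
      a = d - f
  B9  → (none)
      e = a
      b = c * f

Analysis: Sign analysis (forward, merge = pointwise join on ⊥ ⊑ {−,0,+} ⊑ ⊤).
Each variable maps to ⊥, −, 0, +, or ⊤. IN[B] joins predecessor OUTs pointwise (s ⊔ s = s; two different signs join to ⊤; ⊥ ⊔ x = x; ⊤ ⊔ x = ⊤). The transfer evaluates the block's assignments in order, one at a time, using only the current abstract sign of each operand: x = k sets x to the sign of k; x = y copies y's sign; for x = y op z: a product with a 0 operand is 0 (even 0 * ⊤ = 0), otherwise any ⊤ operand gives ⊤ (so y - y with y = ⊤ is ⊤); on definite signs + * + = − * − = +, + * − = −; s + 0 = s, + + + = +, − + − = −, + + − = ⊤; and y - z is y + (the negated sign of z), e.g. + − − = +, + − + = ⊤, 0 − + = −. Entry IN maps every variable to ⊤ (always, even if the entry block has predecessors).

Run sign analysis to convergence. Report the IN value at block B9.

Fixpoint table:
  B0: | IN=(all ⊤) | OUT=(all ⊤)
  B1: | IN=(all ⊤) | OUT=(all ⊤)
  B2: | IN=(all ⊤) | OUT=(all ⊤)
  B3: | IN=(all ⊤) | OUT=(all ⊤)
  B4: | IN=(all ⊤) | OUT={a:+; rest ⊤}
  B5: | IN={a:+; rest ⊤} | OUT={a:+, c:+, e:+; rest ⊤}
  B6: | IN={a:+, c:+, e:+; rest ⊤} | OUT={c:+, e:+; rest ⊤}
  B7: | IN={c:+, e:+; rest ⊤} | OUT={c:+, e:+, f:-; rest ⊤}
  B8: | IN={c:+, e:+, f:-; rest ⊤} | OUT={e:+, f:-; rest ⊤}
  B9: | IN={e:+, f:-; rest ⊤} | OUT={f:-; rest ⊤}

Merge at B9: IN[B9] = OUT[B8] = {a: ⊤, b: ⊤, c: ⊤, d: ⊤, e: +, f: -}

Answer: {a: ⊤, b: ⊤, c: ⊤, d: ⊤, e: +, f: -}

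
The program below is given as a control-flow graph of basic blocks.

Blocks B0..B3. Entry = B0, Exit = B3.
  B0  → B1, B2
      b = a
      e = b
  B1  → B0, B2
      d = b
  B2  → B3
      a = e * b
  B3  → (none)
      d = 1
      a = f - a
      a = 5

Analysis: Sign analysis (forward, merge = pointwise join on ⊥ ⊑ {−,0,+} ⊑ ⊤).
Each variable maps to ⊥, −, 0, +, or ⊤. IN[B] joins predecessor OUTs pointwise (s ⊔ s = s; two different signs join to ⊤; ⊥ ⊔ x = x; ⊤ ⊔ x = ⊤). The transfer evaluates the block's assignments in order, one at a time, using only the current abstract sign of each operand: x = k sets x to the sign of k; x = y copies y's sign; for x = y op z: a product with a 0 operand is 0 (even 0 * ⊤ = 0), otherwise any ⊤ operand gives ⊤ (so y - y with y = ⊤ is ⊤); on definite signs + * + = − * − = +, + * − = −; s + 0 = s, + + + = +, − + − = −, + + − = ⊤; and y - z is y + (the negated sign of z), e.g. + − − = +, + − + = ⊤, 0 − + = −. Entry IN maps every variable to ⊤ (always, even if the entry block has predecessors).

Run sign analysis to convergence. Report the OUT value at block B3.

Converged values:
  B0:   IN=(all ⊤)   OUT=(all ⊤)
  B1:   IN=(all ⊤)   OUT=(all ⊤)
  B2:   IN=(all ⊤)   OUT=(all ⊤)
  B3:   IN=(all ⊤)   OUT={a:+, d:+; rest ⊤}

Merge at B3: IN[B3] = OUT[B2] = {a: ⊤, b: ⊤, c: ⊤, d: ⊤, e: ⊤, f: ⊤}
Applying B3's transfer function to that IN value gives OUT[B3] (row B3 above).

Answer: {a: +, b: ⊤, c: ⊤, d: +, e: ⊤, f: ⊤}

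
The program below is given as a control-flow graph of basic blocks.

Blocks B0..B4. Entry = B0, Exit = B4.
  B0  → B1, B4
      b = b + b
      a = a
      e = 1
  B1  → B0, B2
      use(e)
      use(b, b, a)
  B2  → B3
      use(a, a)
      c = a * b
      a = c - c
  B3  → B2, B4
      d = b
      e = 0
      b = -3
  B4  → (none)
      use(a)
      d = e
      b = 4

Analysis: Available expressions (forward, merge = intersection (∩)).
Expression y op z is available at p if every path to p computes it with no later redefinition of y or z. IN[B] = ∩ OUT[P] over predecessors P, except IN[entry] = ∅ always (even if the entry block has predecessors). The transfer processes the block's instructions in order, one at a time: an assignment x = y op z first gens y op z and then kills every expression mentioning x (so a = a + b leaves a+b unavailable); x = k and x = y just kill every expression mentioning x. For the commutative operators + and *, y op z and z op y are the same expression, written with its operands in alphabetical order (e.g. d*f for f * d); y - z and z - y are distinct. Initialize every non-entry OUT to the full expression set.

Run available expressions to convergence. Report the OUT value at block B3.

Answer: {c-c}

Trace:
Converged values:
  B0:   IN={}   OUT={}
  B1:   IN={}   OUT={}
  B2:   IN={}   OUT={c-c}
  B3:   IN={c-c}   OUT={c-c}
  B4:   IN={}   OUT={}

Merge at B3: IN[B3] = OUT[B2] = {c-c}
Applying B3's transfer function to that IN value gives OUT[B3] (row B3 above).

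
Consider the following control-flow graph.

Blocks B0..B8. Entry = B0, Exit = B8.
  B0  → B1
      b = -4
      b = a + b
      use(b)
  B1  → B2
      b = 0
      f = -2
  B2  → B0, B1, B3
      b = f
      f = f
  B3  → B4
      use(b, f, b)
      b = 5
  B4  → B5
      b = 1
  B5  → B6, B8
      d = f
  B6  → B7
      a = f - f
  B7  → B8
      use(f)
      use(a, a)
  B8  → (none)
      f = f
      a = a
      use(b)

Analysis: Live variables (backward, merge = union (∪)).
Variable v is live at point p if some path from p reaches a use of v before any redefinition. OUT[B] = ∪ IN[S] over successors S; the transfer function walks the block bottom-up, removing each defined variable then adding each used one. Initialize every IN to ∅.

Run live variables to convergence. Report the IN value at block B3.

Answer: {a, b, f}

Trace:
Per-block solution:
  B0:   IN={a}   OUT={a}
  B1:   IN={a}   OUT={a, f}
  B2:   IN={a, f}   OUT={a, b, f}
  B3:   IN={a, b, f}   OUT={a, f}
  B4:   IN={a, f}   OUT={a, b, f}
  B5:   IN={a, b, f}   OUT={a, b, f}
  B6:   IN={b, f}   OUT={a, b, f}
  B7:   IN={a, b, f}   OUT={a, b, f}
  B8:   IN={a, b, f}   OUT={}

Merge at B3: OUT[B3] = IN[B4] = {a, f}
Applying B3's transfer function to that OUT value gives IN[B3] (row B3 above).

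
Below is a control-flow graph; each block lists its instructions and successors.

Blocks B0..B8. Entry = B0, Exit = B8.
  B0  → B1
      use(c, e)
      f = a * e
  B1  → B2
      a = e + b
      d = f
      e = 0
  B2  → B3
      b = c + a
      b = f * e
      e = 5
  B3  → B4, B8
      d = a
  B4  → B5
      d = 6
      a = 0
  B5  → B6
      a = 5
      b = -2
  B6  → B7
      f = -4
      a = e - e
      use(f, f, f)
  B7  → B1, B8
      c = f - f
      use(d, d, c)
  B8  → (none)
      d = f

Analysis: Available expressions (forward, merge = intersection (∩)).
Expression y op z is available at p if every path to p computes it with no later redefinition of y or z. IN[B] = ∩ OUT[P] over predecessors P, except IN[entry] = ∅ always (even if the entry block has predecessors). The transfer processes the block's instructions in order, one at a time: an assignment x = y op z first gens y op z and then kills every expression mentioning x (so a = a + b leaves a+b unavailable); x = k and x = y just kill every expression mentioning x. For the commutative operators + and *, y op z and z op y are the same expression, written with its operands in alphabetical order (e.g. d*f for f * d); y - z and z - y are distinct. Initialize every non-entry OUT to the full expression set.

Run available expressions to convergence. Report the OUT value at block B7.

Per-block solution:
  B0:  IN={}  OUT={a*e}
  B1:  IN={}  OUT={}
  B2:  IN={}  OUT={a+c}
  B3:  IN={a+c}  OUT={a+c}
  B4:  IN={a+c}  OUT={}
  B5:  IN={}  OUT={}
  B6:  IN={}  OUT={e-e}
  B7:  IN={e-e}  OUT={e-e, f-f}
  B8:  IN={}  OUT={}

Merge at B7: IN[B7] = OUT[B6] = {e-e}
Applying B7's transfer function to that IN value gives OUT[B7] (row B7 above).

Answer: {e-e, f-f}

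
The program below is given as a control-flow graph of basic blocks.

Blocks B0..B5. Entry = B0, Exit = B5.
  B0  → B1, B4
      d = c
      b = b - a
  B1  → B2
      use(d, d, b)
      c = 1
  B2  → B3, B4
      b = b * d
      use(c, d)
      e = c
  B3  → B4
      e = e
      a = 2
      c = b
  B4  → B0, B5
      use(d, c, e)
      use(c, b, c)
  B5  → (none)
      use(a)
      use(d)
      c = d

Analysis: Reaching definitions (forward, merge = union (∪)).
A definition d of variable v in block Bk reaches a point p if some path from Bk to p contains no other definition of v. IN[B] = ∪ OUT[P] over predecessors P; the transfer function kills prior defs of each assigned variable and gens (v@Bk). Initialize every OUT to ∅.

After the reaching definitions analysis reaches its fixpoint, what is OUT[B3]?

Per-block solution:
  B0:  IN={a@B3, b@B0, b@B2, c@B1, c@B3, d@B0, e@B2, e@B3}  OUT={a@B3, b@B0, c@B1, c@B3, d@B0, e@B2, e@B3}
  B1:  IN={a@B3, b@B0, c@B1, c@B3, d@B0, e@B2, e@B3}  OUT={a@B3, b@B0, c@B1, d@B0, e@B2, e@B3}
  B2:  IN={a@B3, b@B0, c@B1, d@B0, e@B2, e@B3}  OUT={a@B3, b@B2, c@B1, d@B0, e@B2}
  B3:  IN={a@B3, b@B2, c@B1, d@B0, e@B2}  OUT={a@B3, b@B2, c@B3, d@B0, e@B3}
  B4:  IN={a@B3, b@B0, b@B2, c@B1, c@B3, d@B0, e@B2, e@B3}  OUT={a@B3, b@B0, b@B2, c@B1, c@B3, d@B0, e@B2, e@B3}
  B5:  IN={a@B3, b@B0, b@B2, c@B1, c@B3, d@B0, e@B2, e@B3}  OUT={a@B3, b@B0, b@B2, c@B5, d@B0, e@B2, e@B3}

Merge at B3: IN[B3] = OUT[B2] = {a@B3, b@B2, c@B1, d@B0, e@B2}
Applying B3's transfer function to that IN value gives OUT[B3] (row B3 above).

Answer: {a@B3, b@B2, c@B3, d@B0, e@B3}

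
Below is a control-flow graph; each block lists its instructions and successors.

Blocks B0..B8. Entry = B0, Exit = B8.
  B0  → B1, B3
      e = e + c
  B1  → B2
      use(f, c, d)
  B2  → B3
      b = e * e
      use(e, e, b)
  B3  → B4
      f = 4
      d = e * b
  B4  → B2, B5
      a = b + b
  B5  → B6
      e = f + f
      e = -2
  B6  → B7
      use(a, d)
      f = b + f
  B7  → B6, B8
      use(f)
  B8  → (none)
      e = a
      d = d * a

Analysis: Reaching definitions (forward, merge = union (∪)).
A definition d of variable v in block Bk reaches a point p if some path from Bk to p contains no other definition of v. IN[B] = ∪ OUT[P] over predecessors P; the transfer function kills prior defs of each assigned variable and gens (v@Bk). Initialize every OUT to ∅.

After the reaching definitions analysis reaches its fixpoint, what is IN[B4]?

Converged values:
  B0:  IN={}  OUT={e@B0}
  B1:  IN={e@B0}  OUT={e@B0}
  B2:  IN={a@B4, b@B2, d@B3, e@B0, f@B3}  OUT={a@B4, b@B2, d@B3, e@B0, f@B3}
  B3:  IN={a@B4, b@B2, d@B3, e@B0, f@B3}  OUT={a@B4, b@B2, d@B3, e@B0, f@B3}
  B4:  IN={a@B4, b@B2, d@B3, e@B0, f@B3}  OUT={a@B4, b@B2, d@B3, e@B0, f@B3}
  B5:  IN={a@B4, b@B2, d@B3, e@B0, f@B3}  OUT={a@B4, b@B2, d@B3, e@B5, f@B3}
  B6:  IN={a@B4, b@B2, d@B3, e@B5, f@B3, f@B6}  OUT={a@B4, b@B2, d@B3, e@B5, f@B6}
  B7:  IN={a@B4, b@B2, d@B3, e@B5, f@B6}  OUT={a@B4, b@B2, d@B3, e@B5, f@B6}
  B8:  IN={a@B4, b@B2, d@B3, e@B5, f@B6}  OUT={a@B4, b@B2, d@B8, e@B8, f@B6}

Merge at B4: IN[B4] = OUT[B3] = {a@B4, b@B2, d@B3, e@B0, f@B3}

Answer: {a@B4, b@B2, d@B3, e@B0, f@B3}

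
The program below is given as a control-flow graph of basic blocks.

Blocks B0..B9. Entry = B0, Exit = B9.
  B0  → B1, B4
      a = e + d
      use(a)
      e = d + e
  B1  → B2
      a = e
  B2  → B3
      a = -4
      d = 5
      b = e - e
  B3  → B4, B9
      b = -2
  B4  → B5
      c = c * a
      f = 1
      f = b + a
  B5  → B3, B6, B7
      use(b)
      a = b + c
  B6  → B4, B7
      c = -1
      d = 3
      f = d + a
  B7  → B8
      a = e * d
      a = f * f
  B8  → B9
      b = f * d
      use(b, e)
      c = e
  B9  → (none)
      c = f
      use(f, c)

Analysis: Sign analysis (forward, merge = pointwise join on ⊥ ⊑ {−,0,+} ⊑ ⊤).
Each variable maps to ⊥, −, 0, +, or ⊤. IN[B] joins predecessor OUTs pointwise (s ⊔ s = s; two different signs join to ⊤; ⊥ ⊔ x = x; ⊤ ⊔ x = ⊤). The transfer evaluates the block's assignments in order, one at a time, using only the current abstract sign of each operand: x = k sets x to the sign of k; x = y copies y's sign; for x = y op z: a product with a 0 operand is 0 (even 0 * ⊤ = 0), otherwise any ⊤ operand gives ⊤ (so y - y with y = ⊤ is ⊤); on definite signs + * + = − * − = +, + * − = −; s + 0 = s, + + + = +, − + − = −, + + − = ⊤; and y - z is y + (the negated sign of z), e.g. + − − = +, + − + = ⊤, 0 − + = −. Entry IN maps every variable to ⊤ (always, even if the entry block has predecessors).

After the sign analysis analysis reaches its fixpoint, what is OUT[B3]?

Answer: {a: ⊤, b: -, c: ⊤, d: ⊤, e: ⊤, f: ⊤}

Derivation:
Fixpoint table:
  B0:  IN=(all ⊤)  OUT=(all ⊤)
  B1:  IN=(all ⊤)  OUT=(all ⊤)
  B2:  IN=(all ⊤)  OUT={a:-, d:+; rest ⊤}
  B3:  IN=(all ⊤)  OUT={b:-; rest ⊤}
  B4:  IN=(all ⊤)  OUT=(all ⊤)
  B5:  IN=(all ⊤)  OUT=(all ⊤)
  B6:  IN=(all ⊤)  OUT={c:-, d:+; rest ⊤}
  B7:  IN=(all ⊤)  OUT=(all ⊤)
  B8:  IN=(all ⊤)  OUT=(all ⊤)
  B9:  IN=(all ⊤)  OUT=(all ⊤)

Merge at B3: IN[B3] = OUT[B2] ⊔ OUT[B5] = {a: ⊤, b: ⊤, c: ⊤, d: ⊤, e: ⊤, f: ⊤}
Applying B3's transfer function to that IN value gives OUT[B3] (row B3 above).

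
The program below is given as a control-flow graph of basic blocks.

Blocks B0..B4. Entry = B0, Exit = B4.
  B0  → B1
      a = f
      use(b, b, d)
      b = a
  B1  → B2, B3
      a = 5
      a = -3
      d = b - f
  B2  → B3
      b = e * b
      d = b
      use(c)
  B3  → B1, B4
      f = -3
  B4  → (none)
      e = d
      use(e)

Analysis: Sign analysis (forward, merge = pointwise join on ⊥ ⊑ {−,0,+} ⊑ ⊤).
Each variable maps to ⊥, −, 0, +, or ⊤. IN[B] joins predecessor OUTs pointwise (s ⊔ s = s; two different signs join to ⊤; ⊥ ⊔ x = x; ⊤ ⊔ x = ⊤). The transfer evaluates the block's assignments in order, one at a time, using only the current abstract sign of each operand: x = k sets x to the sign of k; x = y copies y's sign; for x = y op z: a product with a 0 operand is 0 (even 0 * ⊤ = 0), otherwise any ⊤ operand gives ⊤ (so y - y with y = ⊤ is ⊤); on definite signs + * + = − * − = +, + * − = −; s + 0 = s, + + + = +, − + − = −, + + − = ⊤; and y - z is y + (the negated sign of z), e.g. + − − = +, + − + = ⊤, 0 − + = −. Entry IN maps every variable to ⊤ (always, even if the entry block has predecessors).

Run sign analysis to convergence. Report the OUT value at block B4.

Answer: {a: -, b: ⊤, c: ⊤, d: ⊤, e: ⊤, f: -}

Derivation:
Converged values:
  B0:   IN=(all ⊤)   OUT=(all ⊤)
  B1:   IN=(all ⊤)   OUT={a:-; rest ⊤}
  B2:   IN={a:-; rest ⊤}   OUT={a:-; rest ⊤}
  B3:   IN={a:-; rest ⊤}   OUT={a:-, f:-; rest ⊤}
  B4:   IN={a:-, f:-; rest ⊤}   OUT={a:-, f:-; rest ⊤}

Merge at B4: IN[B4] = OUT[B3] = {a: -, b: ⊤, c: ⊤, d: ⊤, e: ⊤, f: -}
Applying B4's transfer function to that IN value gives OUT[B4] (row B4 above).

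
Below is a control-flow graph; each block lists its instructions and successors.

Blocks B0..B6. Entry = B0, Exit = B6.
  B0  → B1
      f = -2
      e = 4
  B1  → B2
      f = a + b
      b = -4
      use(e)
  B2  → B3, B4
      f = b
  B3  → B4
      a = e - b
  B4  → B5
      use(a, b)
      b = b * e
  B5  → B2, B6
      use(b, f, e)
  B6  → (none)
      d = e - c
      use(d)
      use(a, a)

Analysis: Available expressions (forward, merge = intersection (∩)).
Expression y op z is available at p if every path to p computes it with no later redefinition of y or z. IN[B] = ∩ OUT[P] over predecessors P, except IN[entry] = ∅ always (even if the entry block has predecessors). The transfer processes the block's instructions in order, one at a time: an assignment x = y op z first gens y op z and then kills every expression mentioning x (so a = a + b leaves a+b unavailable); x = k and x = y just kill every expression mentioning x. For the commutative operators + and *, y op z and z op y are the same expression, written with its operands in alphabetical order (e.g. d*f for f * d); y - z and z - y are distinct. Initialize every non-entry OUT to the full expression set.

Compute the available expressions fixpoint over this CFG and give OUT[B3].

Converged values:
  B0:   IN={}   OUT={}
  B1:   IN={}   OUT={}
  B2:   IN={}   OUT={}
  B3:   IN={}   OUT={e-b}
  B4:   IN={}   OUT={}
  B5:   IN={}   OUT={}
  B6:   IN={}   OUT={e-c}

Merge at B3: IN[B3] = OUT[B2] = {}
Applying B3's transfer function to that IN value gives OUT[B3] (row B3 above).

Answer: {e-b}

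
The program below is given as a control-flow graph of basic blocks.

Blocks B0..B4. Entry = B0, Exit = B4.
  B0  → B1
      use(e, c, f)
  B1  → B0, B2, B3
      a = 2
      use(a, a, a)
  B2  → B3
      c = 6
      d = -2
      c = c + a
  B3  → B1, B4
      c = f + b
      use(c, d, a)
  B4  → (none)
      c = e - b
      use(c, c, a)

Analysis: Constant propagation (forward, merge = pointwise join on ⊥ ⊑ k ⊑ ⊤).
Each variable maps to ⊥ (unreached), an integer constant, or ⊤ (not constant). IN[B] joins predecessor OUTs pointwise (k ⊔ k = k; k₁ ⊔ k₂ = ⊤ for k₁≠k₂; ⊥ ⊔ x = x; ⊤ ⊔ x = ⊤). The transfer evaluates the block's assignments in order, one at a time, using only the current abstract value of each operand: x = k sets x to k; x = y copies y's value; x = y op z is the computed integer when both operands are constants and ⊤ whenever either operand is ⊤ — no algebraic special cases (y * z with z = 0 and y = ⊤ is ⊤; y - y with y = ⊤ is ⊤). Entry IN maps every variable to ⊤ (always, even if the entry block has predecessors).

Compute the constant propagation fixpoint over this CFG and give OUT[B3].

Answer: {a: 2, b: ⊤, c: ⊤, d: ⊤, e: ⊤, f: ⊤}

Derivation:
Converged values:
  B0:   IN=(all ⊤)   OUT=(all ⊤)
  B1:   IN=(all ⊤)   OUT={a:2; rest ⊤}
  B2:   IN={a:2; rest ⊤}   OUT={a:2, c:8, d:-2; rest ⊤}
  B3:   IN={a:2; rest ⊤}   OUT={a:2; rest ⊤}
  B4:   IN={a:2; rest ⊤}   OUT={a:2; rest ⊤}

Merge at B3: IN[B3] = OUT[B1] ⊔ OUT[B2] = {a: 2, b: ⊤, c: ⊤, d: ⊤, e: ⊤, f: ⊤}
Applying B3's transfer function to that IN value gives OUT[B3] (row B3 above).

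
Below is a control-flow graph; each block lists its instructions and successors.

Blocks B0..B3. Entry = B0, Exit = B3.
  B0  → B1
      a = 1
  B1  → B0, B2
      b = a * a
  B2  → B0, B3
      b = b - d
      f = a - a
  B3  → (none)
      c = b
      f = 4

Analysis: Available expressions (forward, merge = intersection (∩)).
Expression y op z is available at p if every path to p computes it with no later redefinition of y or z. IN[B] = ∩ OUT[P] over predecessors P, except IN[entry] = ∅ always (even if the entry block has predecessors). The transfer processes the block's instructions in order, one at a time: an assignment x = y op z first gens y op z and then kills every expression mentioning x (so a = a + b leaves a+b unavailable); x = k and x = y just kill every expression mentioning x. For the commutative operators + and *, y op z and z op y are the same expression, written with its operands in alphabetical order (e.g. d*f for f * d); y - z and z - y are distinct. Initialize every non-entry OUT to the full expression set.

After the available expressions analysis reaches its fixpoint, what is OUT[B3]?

Answer: {a*a, a-a}

Trace:
Fixpoint table:
  B0:   IN={}   OUT={}
  B1:   IN={}   OUT={a*a}
  B2:   IN={a*a}   OUT={a*a, a-a}
  B3:   IN={a*a, a-a}   OUT={a*a, a-a}

Merge at B3: IN[B3] = OUT[B2] = {a*a, a-a}
Applying B3's transfer function to that IN value gives OUT[B3] (row B3 above).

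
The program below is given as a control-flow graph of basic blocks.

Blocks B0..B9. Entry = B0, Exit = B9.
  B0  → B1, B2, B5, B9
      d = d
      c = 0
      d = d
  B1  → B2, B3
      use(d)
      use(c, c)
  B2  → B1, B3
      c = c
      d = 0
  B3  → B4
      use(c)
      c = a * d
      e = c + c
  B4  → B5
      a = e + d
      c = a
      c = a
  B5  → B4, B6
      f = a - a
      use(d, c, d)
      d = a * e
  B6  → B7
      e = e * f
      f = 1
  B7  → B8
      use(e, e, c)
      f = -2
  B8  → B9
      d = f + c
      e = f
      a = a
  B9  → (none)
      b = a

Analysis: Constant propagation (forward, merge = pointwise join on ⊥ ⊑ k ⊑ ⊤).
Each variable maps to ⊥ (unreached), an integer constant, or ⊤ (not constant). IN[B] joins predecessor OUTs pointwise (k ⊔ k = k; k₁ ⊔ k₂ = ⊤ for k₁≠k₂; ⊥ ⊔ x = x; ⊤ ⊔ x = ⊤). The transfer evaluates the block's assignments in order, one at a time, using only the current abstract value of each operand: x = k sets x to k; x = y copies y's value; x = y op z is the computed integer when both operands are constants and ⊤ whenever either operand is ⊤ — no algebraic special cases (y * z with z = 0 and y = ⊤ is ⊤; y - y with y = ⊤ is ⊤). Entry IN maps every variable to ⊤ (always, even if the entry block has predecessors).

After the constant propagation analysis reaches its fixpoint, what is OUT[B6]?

Answer: {a: ⊤, b: ⊤, c: ⊤, d: ⊤, e: ⊤, f: 1}

Working:
Converged values:
  B0: | IN=(all ⊤) | OUT={c:0; rest ⊤}
  B1: | IN={c:0; rest ⊤} | OUT={c:0; rest ⊤}
  B2: | IN={c:0; rest ⊤} | OUT={c:0, d:0; rest ⊤}
  B3: | IN={c:0; rest ⊤} | OUT=(all ⊤)
  B4: | IN=(all ⊤) | OUT=(all ⊤)
  B5: | IN=(all ⊤) | OUT=(all ⊤)
  B6: | IN=(all ⊤) | OUT={f:1; rest ⊤}
  B7: | IN={f:1; rest ⊤} | OUT={f:-2; rest ⊤}
  B8: | IN={f:-2; rest ⊤} | OUT={e:-2, f:-2; rest ⊤}
  B9: | IN=(all ⊤) | OUT=(all ⊤)

Merge at B6: IN[B6] = OUT[B5] = {a: ⊤, b: ⊤, c: ⊤, d: ⊤, e: ⊤, f: ⊤}
Applying B6's transfer function to that IN value gives OUT[B6] (row B6 above).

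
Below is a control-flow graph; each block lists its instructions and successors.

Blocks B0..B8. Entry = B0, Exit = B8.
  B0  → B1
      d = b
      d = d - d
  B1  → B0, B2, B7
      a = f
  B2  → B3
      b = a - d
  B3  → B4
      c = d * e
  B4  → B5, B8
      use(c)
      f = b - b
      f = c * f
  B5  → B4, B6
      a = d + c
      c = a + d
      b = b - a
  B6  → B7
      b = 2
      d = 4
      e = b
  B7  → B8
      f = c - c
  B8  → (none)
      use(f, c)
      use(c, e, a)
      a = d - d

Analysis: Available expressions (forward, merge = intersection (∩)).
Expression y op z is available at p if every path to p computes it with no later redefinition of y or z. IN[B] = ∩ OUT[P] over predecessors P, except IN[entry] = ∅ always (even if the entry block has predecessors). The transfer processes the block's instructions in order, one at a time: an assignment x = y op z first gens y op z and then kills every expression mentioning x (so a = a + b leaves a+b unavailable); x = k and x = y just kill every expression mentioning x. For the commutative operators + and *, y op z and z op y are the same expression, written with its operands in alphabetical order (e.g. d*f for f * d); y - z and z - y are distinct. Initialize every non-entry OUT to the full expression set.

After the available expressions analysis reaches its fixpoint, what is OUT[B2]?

Converged values:
  B0: | IN={} | OUT={}
  B1: | IN={} | OUT={}
  B2: | IN={} | OUT={a-d}
  B3: | IN={a-d} | OUT={a-d, d*e}
  B4: | IN={d*e} | OUT={b-b, d*e}
  B5: | IN={b-b, d*e} | OUT={a+d, d*e}
  B6: | IN={a+d, d*e} | OUT={}
  B7: | IN={} | OUT={c-c}
  B8: | IN={} | OUT={d-d}

Merge at B2: IN[B2] = OUT[B1] = {}
Applying B2's transfer function to that IN value gives OUT[B2] (row B2 above).

Answer: {a-d}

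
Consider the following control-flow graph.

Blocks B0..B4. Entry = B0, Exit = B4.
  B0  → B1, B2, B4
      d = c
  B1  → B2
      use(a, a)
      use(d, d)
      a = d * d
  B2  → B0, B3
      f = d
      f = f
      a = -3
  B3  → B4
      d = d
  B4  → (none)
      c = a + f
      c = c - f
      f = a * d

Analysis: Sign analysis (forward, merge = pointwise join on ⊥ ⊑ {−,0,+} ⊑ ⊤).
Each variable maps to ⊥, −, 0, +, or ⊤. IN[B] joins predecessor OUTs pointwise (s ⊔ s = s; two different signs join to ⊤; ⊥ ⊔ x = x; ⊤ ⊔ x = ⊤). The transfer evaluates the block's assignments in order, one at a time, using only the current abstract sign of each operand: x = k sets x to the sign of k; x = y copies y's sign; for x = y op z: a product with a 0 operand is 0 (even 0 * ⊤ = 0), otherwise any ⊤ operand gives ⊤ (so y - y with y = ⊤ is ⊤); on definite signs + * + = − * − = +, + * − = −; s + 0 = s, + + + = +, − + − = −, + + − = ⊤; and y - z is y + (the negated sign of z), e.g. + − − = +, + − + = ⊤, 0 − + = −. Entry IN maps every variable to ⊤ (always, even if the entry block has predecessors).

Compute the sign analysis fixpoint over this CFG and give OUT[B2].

Fixpoint table:
  B0:  IN=(all ⊤)  OUT=(all ⊤)
  B1:  IN=(all ⊤)  OUT=(all ⊤)
  B2:  IN=(all ⊤)  OUT={a:-; rest ⊤}
  B3:  IN={a:-; rest ⊤}  OUT={a:-; rest ⊤}
  B4:  IN=(all ⊤)  OUT=(all ⊤)

Merge at B2: IN[B2] = OUT[B0] ⊔ OUT[B1] = {a: ⊤, b: ⊤, c: ⊤, d: ⊤, e: ⊤, f: ⊤}
Applying B2's transfer function to that IN value gives OUT[B2] (row B2 above).

Answer: {a: -, b: ⊤, c: ⊤, d: ⊤, e: ⊤, f: ⊤}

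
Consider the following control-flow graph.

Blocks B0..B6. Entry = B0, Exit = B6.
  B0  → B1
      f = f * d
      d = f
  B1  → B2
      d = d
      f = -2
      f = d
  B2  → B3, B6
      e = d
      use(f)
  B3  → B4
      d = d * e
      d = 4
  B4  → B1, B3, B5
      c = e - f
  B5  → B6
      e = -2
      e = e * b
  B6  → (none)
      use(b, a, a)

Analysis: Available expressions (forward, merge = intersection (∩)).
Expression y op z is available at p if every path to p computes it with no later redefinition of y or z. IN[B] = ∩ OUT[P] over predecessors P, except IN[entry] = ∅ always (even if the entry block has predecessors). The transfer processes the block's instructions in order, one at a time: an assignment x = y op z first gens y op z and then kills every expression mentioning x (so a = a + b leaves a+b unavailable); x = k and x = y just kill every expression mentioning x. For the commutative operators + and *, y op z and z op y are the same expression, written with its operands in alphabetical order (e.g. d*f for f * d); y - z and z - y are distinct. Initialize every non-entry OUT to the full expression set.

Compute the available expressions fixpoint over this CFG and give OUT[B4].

Answer: {e-f}

Working:
Fixpoint table:
  B0:  IN={}  OUT={}
  B1:  IN={}  OUT={}
  B2:  IN={}  OUT={}
  B3:  IN={}  OUT={}
  B4:  IN={}  OUT={e-f}
  B5:  IN={e-f}  OUT={}
  B6:  IN={}  OUT={}

Merge at B4: IN[B4] = OUT[B3] = {}
Applying B4's transfer function to that IN value gives OUT[B4] (row B4 above).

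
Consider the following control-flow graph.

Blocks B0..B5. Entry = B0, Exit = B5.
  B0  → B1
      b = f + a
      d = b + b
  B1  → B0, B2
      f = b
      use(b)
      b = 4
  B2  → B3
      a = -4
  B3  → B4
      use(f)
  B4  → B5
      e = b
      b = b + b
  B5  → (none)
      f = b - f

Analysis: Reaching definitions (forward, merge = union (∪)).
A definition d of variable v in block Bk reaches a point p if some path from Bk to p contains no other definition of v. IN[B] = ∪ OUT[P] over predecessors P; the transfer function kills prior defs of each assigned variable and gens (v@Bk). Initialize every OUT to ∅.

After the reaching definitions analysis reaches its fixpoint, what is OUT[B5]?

Fixpoint table:
  B0:  IN={b@B1, d@B0, f@B1}  OUT={b@B0, d@B0, f@B1}
  B1:  IN={b@B0, d@B0, f@B1}  OUT={b@B1, d@B0, f@B1}
  B2:  IN={b@B1, d@B0, f@B1}  OUT={a@B2, b@B1, d@B0, f@B1}
  B3:  IN={a@B2, b@B1, d@B0, f@B1}  OUT={a@B2, b@B1, d@B0, f@B1}
  B4:  IN={a@B2, b@B1, d@B0, f@B1}  OUT={a@B2, b@B4, d@B0, e@B4, f@B1}
  B5:  IN={a@B2, b@B4, d@B0, e@B4, f@B1}  OUT={a@B2, b@B4, d@B0, e@B4, f@B5}

Merge at B5: IN[B5] = OUT[B4] = {a@B2, b@B4, d@B0, e@B4, f@B1}
Applying B5's transfer function to that IN value gives OUT[B5] (row B5 above).

Answer: {a@B2, b@B4, d@B0, e@B4, f@B5}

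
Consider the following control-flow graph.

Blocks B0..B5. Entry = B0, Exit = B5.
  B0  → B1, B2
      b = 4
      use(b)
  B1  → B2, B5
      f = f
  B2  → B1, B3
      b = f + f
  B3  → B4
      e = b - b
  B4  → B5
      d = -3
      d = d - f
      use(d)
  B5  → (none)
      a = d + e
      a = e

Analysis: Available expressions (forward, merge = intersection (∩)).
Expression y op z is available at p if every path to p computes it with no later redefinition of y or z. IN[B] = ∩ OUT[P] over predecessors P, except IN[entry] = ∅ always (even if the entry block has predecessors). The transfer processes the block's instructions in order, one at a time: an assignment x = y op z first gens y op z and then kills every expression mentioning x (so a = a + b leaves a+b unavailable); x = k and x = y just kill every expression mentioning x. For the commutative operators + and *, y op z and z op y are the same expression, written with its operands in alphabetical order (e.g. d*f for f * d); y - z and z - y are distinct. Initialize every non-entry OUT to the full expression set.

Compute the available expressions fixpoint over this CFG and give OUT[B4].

Per-block solution:
  B0:  IN={}  OUT={}
  B1:  IN={}  OUT={}
  B2:  IN={}  OUT={f+f}
  B3:  IN={f+f}  OUT={b-b, f+f}
  B4:  IN={b-b, f+f}  OUT={b-b, f+f}
  B5:  IN={}  OUT={d+e}

Merge at B4: IN[B4] = OUT[B3] = {b-b, f+f}
Applying B4's transfer function to that IN value gives OUT[B4] (row B4 above).

Answer: {b-b, f+f}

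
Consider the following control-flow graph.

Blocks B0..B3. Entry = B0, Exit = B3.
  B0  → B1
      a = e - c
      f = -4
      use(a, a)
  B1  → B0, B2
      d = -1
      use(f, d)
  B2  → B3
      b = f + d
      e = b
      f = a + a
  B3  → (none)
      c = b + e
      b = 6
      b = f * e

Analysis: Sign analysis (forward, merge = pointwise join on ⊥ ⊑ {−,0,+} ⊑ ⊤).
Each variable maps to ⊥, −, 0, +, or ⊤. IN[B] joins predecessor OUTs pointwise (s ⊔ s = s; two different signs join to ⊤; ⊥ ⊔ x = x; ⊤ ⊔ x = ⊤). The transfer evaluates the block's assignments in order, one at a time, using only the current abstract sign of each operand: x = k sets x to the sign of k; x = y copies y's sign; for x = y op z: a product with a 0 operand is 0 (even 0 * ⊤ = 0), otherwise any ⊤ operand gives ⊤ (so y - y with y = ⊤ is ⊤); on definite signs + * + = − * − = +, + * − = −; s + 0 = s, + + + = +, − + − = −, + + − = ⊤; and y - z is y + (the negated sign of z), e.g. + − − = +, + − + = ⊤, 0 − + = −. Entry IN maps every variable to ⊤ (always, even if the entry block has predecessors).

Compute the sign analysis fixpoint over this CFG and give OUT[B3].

Per-block solution:
  B0:   IN=(all ⊤)   OUT={f:-; rest ⊤}
  B1:   IN={f:-; rest ⊤}   OUT={d:-, f:-; rest ⊤}
  B2:   IN={d:-, f:-; rest ⊤}   OUT={b:-, d:-, e:-; rest ⊤}
  B3:   IN={b:-, d:-, e:-; rest ⊤}   OUT={c:-, d:-, e:-; rest ⊤}

Merge at B3: IN[B3] = OUT[B2] = {a: ⊤, b: -, c: ⊤, d: -, e: -, f: ⊤}
Applying B3's transfer function to that IN value gives OUT[B3] (row B3 above).

Answer: {a: ⊤, b: ⊤, c: -, d: -, e: -, f: ⊤}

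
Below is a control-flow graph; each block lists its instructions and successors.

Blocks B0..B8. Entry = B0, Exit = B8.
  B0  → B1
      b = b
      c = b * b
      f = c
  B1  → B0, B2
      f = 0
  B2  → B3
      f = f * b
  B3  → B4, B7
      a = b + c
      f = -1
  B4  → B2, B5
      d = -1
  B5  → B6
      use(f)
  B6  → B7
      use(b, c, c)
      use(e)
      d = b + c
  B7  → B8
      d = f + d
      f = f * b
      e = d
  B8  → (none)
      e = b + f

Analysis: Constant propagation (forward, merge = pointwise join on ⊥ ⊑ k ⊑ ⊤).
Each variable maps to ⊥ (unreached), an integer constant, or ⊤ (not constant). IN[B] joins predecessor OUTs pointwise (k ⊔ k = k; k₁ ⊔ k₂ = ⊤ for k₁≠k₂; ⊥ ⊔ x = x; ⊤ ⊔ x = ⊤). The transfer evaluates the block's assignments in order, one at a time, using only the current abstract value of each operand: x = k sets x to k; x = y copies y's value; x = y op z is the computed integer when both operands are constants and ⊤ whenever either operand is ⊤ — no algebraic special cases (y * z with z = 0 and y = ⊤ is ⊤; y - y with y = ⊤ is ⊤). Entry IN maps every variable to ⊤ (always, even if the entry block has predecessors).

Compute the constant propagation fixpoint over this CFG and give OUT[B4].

Converged values:
  B0: | IN=(all ⊤) | OUT=(all ⊤)
  B1: | IN=(all ⊤) | OUT={f:0; rest ⊤}
  B2: | IN=(all ⊤) | OUT=(all ⊤)
  B3: | IN=(all ⊤) | OUT={f:-1; rest ⊤}
  B4: | IN={f:-1; rest ⊤} | OUT={d:-1, f:-1; rest ⊤}
  B5: | IN={d:-1, f:-1; rest ⊤} | OUT={d:-1, f:-1; rest ⊤}
  B6: | IN={d:-1, f:-1; rest ⊤} | OUT={f:-1; rest ⊤}
  B7: | IN={f:-1; rest ⊤} | OUT=(all ⊤)
  B8: | IN=(all ⊤) | OUT=(all ⊤)

Merge at B4: IN[B4] = OUT[B3] = {a: ⊤, b: ⊤, c: ⊤, d: ⊤, e: ⊤, f: -1}
Applying B4's transfer function to that IN value gives OUT[B4] (row B4 above).

Answer: {a: ⊤, b: ⊤, c: ⊤, d: -1, e: ⊤, f: -1}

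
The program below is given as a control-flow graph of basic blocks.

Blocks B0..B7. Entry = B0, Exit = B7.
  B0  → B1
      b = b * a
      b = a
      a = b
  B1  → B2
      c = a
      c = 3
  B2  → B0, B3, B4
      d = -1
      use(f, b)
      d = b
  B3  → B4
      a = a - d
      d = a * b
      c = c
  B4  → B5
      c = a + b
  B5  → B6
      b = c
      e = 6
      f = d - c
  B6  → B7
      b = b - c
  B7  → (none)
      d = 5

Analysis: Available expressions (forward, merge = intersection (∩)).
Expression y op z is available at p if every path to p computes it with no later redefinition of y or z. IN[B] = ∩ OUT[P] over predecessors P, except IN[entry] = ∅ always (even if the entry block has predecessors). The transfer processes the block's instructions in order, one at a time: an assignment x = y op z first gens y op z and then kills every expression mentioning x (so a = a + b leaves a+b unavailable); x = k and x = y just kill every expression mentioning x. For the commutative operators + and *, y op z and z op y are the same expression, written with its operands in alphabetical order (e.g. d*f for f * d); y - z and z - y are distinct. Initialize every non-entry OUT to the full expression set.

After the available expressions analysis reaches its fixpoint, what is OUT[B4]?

Fixpoint table:
  B0:  IN={}  OUT={}
  B1:  IN={}  OUT={}
  B2:  IN={}  OUT={}
  B3:  IN={}  OUT={a*b}
  B4:  IN={}  OUT={a+b}
  B5:  IN={a+b}  OUT={d-c}
  B6:  IN={d-c}  OUT={d-c}
  B7:  IN={d-c}  OUT={}

Merge at B4: IN[B4] = OUT[B2] ∩ OUT[B3] = {}
Applying B4's transfer function to that IN value gives OUT[B4] (row B4 above).

Answer: {a+b}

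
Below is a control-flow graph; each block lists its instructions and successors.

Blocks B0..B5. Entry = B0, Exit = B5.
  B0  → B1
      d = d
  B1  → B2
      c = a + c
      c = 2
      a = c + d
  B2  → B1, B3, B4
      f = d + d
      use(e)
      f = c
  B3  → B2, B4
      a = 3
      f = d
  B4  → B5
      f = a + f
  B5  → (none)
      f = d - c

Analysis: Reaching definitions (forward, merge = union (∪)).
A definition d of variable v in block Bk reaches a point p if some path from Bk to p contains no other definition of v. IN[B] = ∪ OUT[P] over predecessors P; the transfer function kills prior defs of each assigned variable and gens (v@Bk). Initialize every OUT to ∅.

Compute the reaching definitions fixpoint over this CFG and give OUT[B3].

Answer: {a@B3, c@B1, d@B0, f@B3}

Derivation:
Converged values:
  B0:   IN={}   OUT={d@B0}
  B1:   IN={a@B1, a@B3, c@B1, d@B0, f@B2}   OUT={a@B1, c@B1, d@B0, f@B2}
  B2:   IN={a@B1, a@B3, c@B1, d@B0, f@B2, f@B3}   OUT={a@B1, a@B3, c@B1, d@B0, f@B2}
  B3:   IN={a@B1, a@B3, c@B1, d@B0, f@B2}   OUT={a@B3, c@B1, d@B0, f@B3}
  B4:   IN={a@B1, a@B3, c@B1, d@B0, f@B2, f@B3}   OUT={a@B1, a@B3, c@B1, d@B0, f@B4}
  B5:   IN={a@B1, a@B3, c@B1, d@B0, f@B4}   OUT={a@B1, a@B3, c@B1, d@B0, f@B5}

Merge at B3: IN[B3] = OUT[B2] = {a@B1, a@B3, c@B1, d@B0, f@B2}
Applying B3's transfer function to that IN value gives OUT[B3] (row B3 above).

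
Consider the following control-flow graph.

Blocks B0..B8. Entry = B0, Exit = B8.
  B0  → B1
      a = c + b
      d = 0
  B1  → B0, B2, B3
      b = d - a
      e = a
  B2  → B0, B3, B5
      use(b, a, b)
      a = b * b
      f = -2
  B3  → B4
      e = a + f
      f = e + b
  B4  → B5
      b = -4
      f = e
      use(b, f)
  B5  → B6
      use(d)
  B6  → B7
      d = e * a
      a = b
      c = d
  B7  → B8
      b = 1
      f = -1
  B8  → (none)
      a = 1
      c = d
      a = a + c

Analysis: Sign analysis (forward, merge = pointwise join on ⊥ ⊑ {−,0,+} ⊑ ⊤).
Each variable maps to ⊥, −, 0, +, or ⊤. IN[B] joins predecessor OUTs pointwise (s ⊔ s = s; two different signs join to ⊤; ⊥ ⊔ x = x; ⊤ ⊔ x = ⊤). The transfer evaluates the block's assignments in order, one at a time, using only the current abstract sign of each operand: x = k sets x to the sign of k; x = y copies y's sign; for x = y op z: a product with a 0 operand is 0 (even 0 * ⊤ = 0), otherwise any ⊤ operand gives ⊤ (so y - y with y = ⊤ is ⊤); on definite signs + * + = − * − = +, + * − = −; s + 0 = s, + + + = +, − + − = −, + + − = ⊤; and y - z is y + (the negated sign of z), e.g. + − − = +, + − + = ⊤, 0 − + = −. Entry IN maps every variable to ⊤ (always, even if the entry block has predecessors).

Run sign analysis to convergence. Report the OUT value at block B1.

Answer: {a: ⊤, b: ⊤, c: ⊤, d: 0, e: ⊤, f: ⊤}

Trace:
Converged values:
  B0:   IN=(all ⊤)   OUT={d:0; rest ⊤}
  B1:   IN={d:0; rest ⊤}   OUT={d:0; rest ⊤}
  B2:   IN={d:0; rest ⊤}   OUT={d:0, f:-; rest ⊤}
  B3:   IN={d:0; rest ⊤}   OUT={d:0; rest ⊤}
  B4:   IN={d:0; rest ⊤}   OUT={b:-, d:0; rest ⊤}
  B5:   IN={d:0; rest ⊤}   OUT={d:0; rest ⊤}
  B6:   IN={d:0; rest ⊤}   OUT=(all ⊤)
  B7:   IN=(all ⊤)   OUT={b:+, f:-; rest ⊤}
  B8:   IN={b:+, f:-; rest ⊤}   OUT={b:+, f:-; rest ⊤}

Merge at B1: IN[B1] = OUT[B0] = {a: ⊤, b: ⊤, c: ⊤, d: 0, e: ⊤, f: ⊤}
Applying B1's transfer function to that IN value gives OUT[B1] (row B1 above).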